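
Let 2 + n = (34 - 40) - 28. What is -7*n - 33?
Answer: 219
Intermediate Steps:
n = -36 (n = -2 + ((34 - 40) - 28) = -2 + (-6 - 28) = -2 - 34 = -36)
-7*n - 33 = -7*(-36) - 33 = 252 - 33 = 219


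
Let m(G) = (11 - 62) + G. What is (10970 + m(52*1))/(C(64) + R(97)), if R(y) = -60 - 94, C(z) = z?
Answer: -1219/10 ≈ -121.90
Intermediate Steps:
m(G) = -51 + G
R(y) = -154
(10970 + m(52*1))/(C(64) + R(97)) = (10970 + (-51 + 52*1))/(64 - 154) = (10970 + (-51 + 52))/(-90) = (10970 + 1)*(-1/90) = 10971*(-1/90) = -1219/10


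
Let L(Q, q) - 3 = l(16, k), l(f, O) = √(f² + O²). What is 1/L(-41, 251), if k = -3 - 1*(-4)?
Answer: -3/248 + √257/248 ≈ 0.052545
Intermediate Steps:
k = 1 (k = -3 + 4 = 1)
l(f, O) = √(O² + f²)
L(Q, q) = 3 + √257 (L(Q, q) = 3 + √(1² + 16²) = 3 + √(1 + 256) = 3 + √257)
1/L(-41, 251) = 1/(3 + √257)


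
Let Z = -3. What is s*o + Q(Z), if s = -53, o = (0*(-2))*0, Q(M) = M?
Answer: -3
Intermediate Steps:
o = 0 (o = 0*0 = 0)
s*o + Q(Z) = -53*0 - 3 = 0 - 3 = -3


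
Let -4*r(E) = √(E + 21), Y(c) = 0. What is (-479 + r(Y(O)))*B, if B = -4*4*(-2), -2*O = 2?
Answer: -15328 - 8*√21 ≈ -15365.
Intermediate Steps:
O = -1 (O = -½*2 = -1)
r(E) = -√(21 + E)/4 (r(E) = -√(E + 21)/4 = -√(21 + E)/4)
B = 32 (B = -16*(-2) = 32)
(-479 + r(Y(O)))*B = (-479 - √(21 + 0)/4)*32 = (-479 - √21/4)*32 = -15328 - 8*√21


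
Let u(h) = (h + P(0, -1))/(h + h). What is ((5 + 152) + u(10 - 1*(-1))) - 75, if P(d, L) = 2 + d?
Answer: 1817/22 ≈ 82.591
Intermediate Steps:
u(h) = (2 + h)/(2*h) (u(h) = (h + (2 + 0))/(h + h) = (h + 2)/((2*h)) = (2 + h)*(1/(2*h)) = (2 + h)/(2*h))
((5 + 152) + u(10 - 1*(-1))) - 75 = ((5 + 152) + (2 + (10 - 1*(-1)))/(2*(10 - 1*(-1)))) - 75 = (157 + (2 + (10 + 1))/(2*(10 + 1))) - 75 = (157 + (1/2)*(2 + 11)/11) - 75 = (157 + (1/2)*(1/11)*13) - 75 = (157 + 13/22) - 75 = 3467/22 - 75 = 1817/22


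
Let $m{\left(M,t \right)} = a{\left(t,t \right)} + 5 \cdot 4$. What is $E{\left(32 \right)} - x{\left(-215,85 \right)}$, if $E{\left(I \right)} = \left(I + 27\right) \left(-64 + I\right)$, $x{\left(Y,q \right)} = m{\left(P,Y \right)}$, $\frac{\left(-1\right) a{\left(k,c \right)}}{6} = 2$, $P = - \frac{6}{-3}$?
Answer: $-1896$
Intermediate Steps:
$P = 2$ ($P = \left(-6\right) \left(- \frac{1}{3}\right) = 2$)
$a{\left(k,c \right)} = -12$ ($a{\left(k,c \right)} = \left(-6\right) 2 = -12$)
$m{\left(M,t \right)} = 8$ ($m{\left(M,t \right)} = -12 + 5 \cdot 4 = -12 + 20 = 8$)
$x{\left(Y,q \right)} = 8$
$E{\left(I \right)} = \left(-64 + I\right) \left(27 + I\right)$ ($E{\left(I \right)} = \left(27 + I\right) \left(-64 + I\right) = \left(-64 + I\right) \left(27 + I\right)$)
$E{\left(32 \right)} - x{\left(-215,85 \right)} = \left(-1728 + 32^{2} - 1184\right) - 8 = \left(-1728 + 1024 - 1184\right) - 8 = -1888 - 8 = -1896$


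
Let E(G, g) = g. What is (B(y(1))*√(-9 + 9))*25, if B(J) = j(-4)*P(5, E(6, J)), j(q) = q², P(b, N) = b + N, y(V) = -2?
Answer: 0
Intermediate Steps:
P(b, N) = N + b
B(J) = 80 + 16*J (B(J) = (-4)²*(J + 5) = 16*(5 + J) = 80 + 16*J)
(B(y(1))*√(-9 + 9))*25 = ((80 + 16*(-2))*√(-9 + 9))*25 = ((80 - 32)*√0)*25 = (48*0)*25 = 0*25 = 0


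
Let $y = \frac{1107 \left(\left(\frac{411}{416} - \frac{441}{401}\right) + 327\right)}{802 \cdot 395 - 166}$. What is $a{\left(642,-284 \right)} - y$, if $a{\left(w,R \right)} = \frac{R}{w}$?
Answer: $- \frac{26877287144017}{16954561688064} \approx -1.5853$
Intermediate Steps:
$y = \frac{60364917009}{52817949184}$ ($y = \frac{1107 \left(\left(411 \cdot \frac{1}{416} - \frac{441}{401}\right) + 327\right)}{316790 - 166} = \frac{1107 \left(\left(\frac{411}{416} - \frac{441}{401}\right) + 327\right)}{316624} = 1107 \left(- \frac{18645}{166816} + 327\right) \frac{1}{316624} = 1107 \cdot \frac{54530187}{166816} \cdot \frac{1}{316624} = \frac{60364917009}{166816} \cdot \frac{1}{316624} = \frac{60364917009}{52817949184} \approx 1.1429$)
$a{\left(642,-284 \right)} - y = - \frac{284}{642} - \frac{60364917009}{52817949184} = \left(-284\right) \frac{1}{642} - \frac{60364917009}{52817949184} = - \frac{142}{321} - \frac{60364917009}{52817949184} = - \frac{26877287144017}{16954561688064}$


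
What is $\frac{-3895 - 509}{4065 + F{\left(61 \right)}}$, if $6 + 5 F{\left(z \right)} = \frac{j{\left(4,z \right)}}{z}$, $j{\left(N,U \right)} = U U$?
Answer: $- \frac{1101}{1019} \approx -1.0805$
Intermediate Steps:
$j{\left(N,U \right)} = U^{2}$
$F{\left(z \right)} = - \frac{6}{5} + \frac{z}{5}$ ($F{\left(z \right)} = - \frac{6}{5} + \frac{z^{2} \frac{1}{z}}{5} = - \frac{6}{5} + \frac{z}{5}$)
$\frac{-3895 - 509}{4065 + F{\left(61 \right)}} = \frac{-3895 - 509}{4065 + \left(- \frac{6}{5} + \frac{1}{5} \cdot 61\right)} = - \frac{4404}{4065 + \left(- \frac{6}{5} + \frac{61}{5}\right)} = - \frac{4404}{4065 + 11} = - \frac{4404}{4076} = \left(-4404\right) \frac{1}{4076} = - \frac{1101}{1019}$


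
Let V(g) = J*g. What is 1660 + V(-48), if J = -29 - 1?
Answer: 3100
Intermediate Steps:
J = -30
V(g) = -30*g
1660 + V(-48) = 1660 - 30*(-48) = 1660 + 1440 = 3100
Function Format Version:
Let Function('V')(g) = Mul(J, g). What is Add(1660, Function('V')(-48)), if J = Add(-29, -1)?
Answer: 3100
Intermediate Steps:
J = -30
Function('V')(g) = Mul(-30, g)
Add(1660, Function('V')(-48)) = Add(1660, Mul(-30, -48)) = Add(1660, 1440) = 3100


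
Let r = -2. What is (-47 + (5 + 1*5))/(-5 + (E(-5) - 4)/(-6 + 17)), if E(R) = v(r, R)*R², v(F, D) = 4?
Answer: -407/41 ≈ -9.9268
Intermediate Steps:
E(R) = 4*R²
(-47 + (5 + 1*5))/(-5 + (E(-5) - 4)/(-6 + 17)) = (-47 + (5 + 1*5))/(-5 + (4*(-5)² - 4)/(-6 + 17)) = (-47 + (5 + 5))/(-5 + (4*25 - 4)/11) = (-47 + 10)/(-5 + (100 - 4)*(1/11)) = -37/(-5 + 96*(1/11)) = -37/(-5 + 96/11) = -37/41/11 = -37*11/41 = -407/41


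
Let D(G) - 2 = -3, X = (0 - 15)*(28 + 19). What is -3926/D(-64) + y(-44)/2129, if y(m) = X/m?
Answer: 367772681/93676 ≈ 3926.0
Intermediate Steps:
X = -705 (X = -15*47 = -705)
y(m) = -705/m
D(G) = -1 (D(G) = 2 - 3 = -1)
-3926/D(-64) + y(-44)/2129 = -3926/(-1) - 705/(-44)/2129 = -3926*(-1) - 705*(-1/44)*(1/2129) = 3926 + (705/44)*(1/2129) = 3926 + 705/93676 = 367772681/93676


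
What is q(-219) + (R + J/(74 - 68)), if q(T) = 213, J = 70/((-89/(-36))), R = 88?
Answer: 27209/89 ≈ 305.72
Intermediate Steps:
J = 2520/89 (J = 70/((-89*(-1/36))) = 70/(89/36) = 70*(36/89) = 2520/89 ≈ 28.315)
q(-219) + (R + J/(74 - 68)) = 213 + (88 + (2520/89)/(74 - 68)) = 213 + (88 + (2520/89)/6) = 213 + (88 + (⅙)*(2520/89)) = 213 + (88 + 420/89) = 213 + 8252/89 = 27209/89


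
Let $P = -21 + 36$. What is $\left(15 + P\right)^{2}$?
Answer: $900$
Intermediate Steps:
$P = 15$
$\left(15 + P\right)^{2} = \left(15 + 15\right)^{2} = 30^{2} = 900$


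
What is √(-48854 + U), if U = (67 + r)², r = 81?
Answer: 35*I*√22 ≈ 164.16*I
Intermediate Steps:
U = 21904 (U = (67 + 81)² = 148² = 21904)
√(-48854 + U) = √(-48854 + 21904) = √(-26950) = 35*I*√22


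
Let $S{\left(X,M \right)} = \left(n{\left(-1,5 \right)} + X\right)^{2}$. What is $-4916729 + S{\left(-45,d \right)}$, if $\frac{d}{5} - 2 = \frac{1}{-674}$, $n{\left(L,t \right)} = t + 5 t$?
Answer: $-4916504$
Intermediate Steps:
$n{\left(L,t \right)} = 6 t$
$d = \frac{6735}{674}$ ($d = 10 + \frac{5}{-674} = 10 + 5 \left(- \frac{1}{674}\right) = 10 - \frac{5}{674} = \frac{6735}{674} \approx 9.9926$)
$S{\left(X,M \right)} = \left(30 + X\right)^{2}$ ($S{\left(X,M \right)} = \left(6 \cdot 5 + X\right)^{2} = \left(30 + X\right)^{2}$)
$-4916729 + S{\left(-45,d \right)} = -4916729 + \left(30 - 45\right)^{2} = -4916729 + \left(-15\right)^{2} = -4916729 + 225 = -4916504$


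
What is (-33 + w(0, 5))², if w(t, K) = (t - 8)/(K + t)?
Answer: 29929/25 ≈ 1197.2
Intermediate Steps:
w(t, K) = (-8 + t)/(K + t)
(-33 + w(0, 5))² = (-33 + (-8 + 0)/(5 + 0))² = (-33 - 8/5)² = (-173/5)² = 29929/25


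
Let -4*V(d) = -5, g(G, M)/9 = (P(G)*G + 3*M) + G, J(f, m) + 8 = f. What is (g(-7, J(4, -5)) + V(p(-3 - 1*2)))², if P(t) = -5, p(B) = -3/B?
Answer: 337561/16 ≈ 21098.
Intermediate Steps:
J(f, m) = -8 + f
g(G, M) = -36*G + 27*M (g(G, M) = 9*((-5*G + 3*M) + G) = 9*(-4*G + 3*M) = -36*G + 27*M)
V(d) = 5/4 (V(d) = -¼*(-5) = 5/4)
(g(-7, J(4, -5)) + V(p(-3 - 1*2)))² = ((-36*(-7) + 27*(-8 + 4)) + 5/4)² = ((252 + 27*(-4)) + 5/4)² = ((252 - 108) + 5/4)² = (144 + 5/4)² = (581/4)² = 337561/16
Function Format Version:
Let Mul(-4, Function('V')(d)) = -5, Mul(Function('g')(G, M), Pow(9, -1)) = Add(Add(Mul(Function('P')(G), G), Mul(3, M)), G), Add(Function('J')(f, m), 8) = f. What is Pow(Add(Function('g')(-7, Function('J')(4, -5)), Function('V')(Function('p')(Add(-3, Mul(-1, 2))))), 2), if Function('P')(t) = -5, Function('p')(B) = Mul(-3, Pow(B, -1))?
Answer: Rational(337561, 16) ≈ 21098.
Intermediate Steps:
Function('J')(f, m) = Add(-8, f)
Function('g')(G, M) = Add(Mul(-36, G), Mul(27, M)) (Function('g')(G, M) = Mul(9, Add(Add(Mul(-5, G), Mul(3, M)), G)) = Mul(9, Add(Mul(-4, G), Mul(3, M))) = Add(Mul(-36, G), Mul(27, M)))
Function('V')(d) = Rational(5, 4) (Function('V')(d) = Mul(Rational(-1, 4), -5) = Rational(5, 4))
Pow(Add(Function('g')(-7, Function('J')(4, -5)), Function('V')(Function('p')(Add(-3, Mul(-1, 2))))), 2) = Pow(Add(Add(Mul(-36, -7), Mul(27, Add(-8, 4))), Rational(5, 4)), 2) = Pow(Add(Add(252, Mul(27, -4)), Rational(5, 4)), 2) = Pow(Add(Add(252, -108), Rational(5, 4)), 2) = Pow(Add(144, Rational(5, 4)), 2) = Pow(Rational(581, 4), 2) = Rational(337561, 16)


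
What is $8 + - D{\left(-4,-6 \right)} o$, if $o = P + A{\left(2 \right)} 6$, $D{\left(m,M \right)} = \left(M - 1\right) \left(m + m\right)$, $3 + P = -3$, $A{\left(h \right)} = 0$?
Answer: $344$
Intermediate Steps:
$P = -6$ ($P = -3 - 3 = -6$)
$D{\left(m,M \right)} = 2 m \left(-1 + M\right)$ ($D{\left(m,M \right)} = \left(-1 + M\right) 2 m = 2 m \left(-1 + M\right)$)
$o = -6$ ($o = -6 + 0 \cdot 6 = -6 + 0 = -6$)
$8 + - D{\left(-4,-6 \right)} o = 8 + - 2 \left(-4\right) \left(-1 - 6\right) \left(-6\right) = 8 + - 2 \left(-4\right) \left(-7\right) \left(-6\right) = 8 + \left(-1\right) 56 \left(-6\right) = 8 - -336 = 8 + 336 = 344$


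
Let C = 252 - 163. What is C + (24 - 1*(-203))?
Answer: 316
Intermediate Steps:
C = 89
C + (24 - 1*(-203)) = 89 + (24 - 1*(-203)) = 89 + (24 + 203) = 89 + 227 = 316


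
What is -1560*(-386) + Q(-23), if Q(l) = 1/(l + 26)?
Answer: 1806481/3 ≈ 6.0216e+5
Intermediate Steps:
Q(l) = 1/(26 + l)
-1560*(-386) + Q(-23) = -1560*(-386) + 1/(26 - 23) = 602160 + 1/3 = 1806481/3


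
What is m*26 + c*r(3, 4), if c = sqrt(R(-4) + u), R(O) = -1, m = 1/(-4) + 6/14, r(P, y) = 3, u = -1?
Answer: 65/14 + 3*I*sqrt(2) ≈ 4.6429 + 4.2426*I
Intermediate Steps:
m = 5/28 (m = 1*(-1/4) + 6*(1/14) = -1/4 + 3/7 = 5/28 ≈ 0.17857)
c = I*sqrt(2) (c = sqrt(-1 - 1) = sqrt(-2) = I*sqrt(2) ≈ 1.4142*I)
m*26 + c*r(3, 4) = (5/28)*26 + (I*sqrt(2))*3 = 65/14 + 3*I*sqrt(2)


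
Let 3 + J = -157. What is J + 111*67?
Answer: 7277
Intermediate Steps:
J = -160 (J = -3 - 157 = -160)
J + 111*67 = -160 + 111*67 = -160 + 7437 = 7277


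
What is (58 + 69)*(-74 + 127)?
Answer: 6731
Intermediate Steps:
(58 + 69)*(-74 + 127) = 127*53 = 6731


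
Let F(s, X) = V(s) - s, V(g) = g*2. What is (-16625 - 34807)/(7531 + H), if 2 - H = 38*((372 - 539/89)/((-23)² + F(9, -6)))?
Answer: -615666756/89864371 ≈ -6.8511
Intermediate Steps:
V(g) = 2*g
F(s, X) = s (F(s, X) = 2*s - s = s)
H = -570929/23941 (H = 2 - 38*(372 - 539/89)/((-23)² + 9) = 2 - 38*(372 - 539*1/89)/(529 + 9) = 2 - 38*(372 - 539/89)/538 = 2 - 38*(32569/89)*(1/538) = 2 - 38*32569/47882 = 2 - 1*618811/23941 = 2 - 618811/23941 = -570929/23941 ≈ -23.847)
(-16625 - 34807)/(7531 + H) = (-16625 - 34807)/(7531 - 570929/23941) = -51432/179728742/23941 = -51432*23941/179728742 = -615666756/89864371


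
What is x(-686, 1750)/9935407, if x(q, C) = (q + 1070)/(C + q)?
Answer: 48/1321409131 ≈ 3.6325e-8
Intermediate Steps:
x(q, C) = (1070 + q)/(C + q)
x(-686, 1750)/9935407 = ((1070 - 686)/(1750 - 686))/9935407 = (384/1064)*(1/9935407) = ((1/1064)*384)*(1/9935407) = (48/133)*(1/9935407) = 48/1321409131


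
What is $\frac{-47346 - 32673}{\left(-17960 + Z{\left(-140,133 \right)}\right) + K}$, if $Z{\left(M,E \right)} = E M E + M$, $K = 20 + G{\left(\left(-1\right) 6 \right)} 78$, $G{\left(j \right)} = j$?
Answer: $\frac{80019}{2495008} \approx 0.032072$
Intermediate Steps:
$K = -448$ ($K = 20 + \left(-1\right) 6 \cdot 78 = 20 - 468 = -448$)
$Z{\left(M,E \right)} = M + M E^{2}$ ($Z{\left(M,E \right)} = M E^{2} + M = M + M E^{2}$)
$\frac{-47346 - 32673}{\left(-17960 + Z{\left(-140,133 \right)}\right) + K} = \frac{-47346 - 32673}{\left(-17960 - 140 \left(1 + 133^{2}\right)\right) - 448} = - \frac{80019}{\left(-17960 - 140 \left(1 + 17689\right)\right) - 448} = - \frac{80019}{\left(-17960 - 2476600\right) - 448} = - \frac{80019}{-2494560 - 448} = - \frac{80019}{-2495008} = \left(-80019\right) \left(- \frac{1}{2495008}\right) = \frac{80019}{2495008}$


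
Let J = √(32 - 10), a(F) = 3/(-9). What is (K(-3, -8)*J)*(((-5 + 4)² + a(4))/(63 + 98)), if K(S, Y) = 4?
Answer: 8*√22/483 ≈ 0.077688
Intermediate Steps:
a(F) = -⅓ (a(F) = 3*(-⅑) = -⅓)
J = √22 ≈ 4.6904
(K(-3, -8)*J)*(((-5 + 4)² + a(4))/(63 + 98)) = (4*√22)*(((-5 + 4)² - ⅓)/(63 + 98)) = (4*√22)*(((-1)² - ⅓)/161) = (4*√22)*((1 - ⅓)*(1/161)) = (4*√22)*((⅔)*(1/161)) = (4*√22)*(2/483) = 8*√22/483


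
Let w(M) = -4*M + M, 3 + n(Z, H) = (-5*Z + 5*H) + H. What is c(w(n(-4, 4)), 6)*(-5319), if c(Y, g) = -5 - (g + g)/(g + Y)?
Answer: 338643/13 ≈ 26049.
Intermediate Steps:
n(Z, H) = -3 - 5*Z + 6*H (n(Z, H) = -3 + ((-5*Z + 5*H) + H) = -3 + (-5*Z + 6*H) = -3 - 5*Z + 6*H)
w(M) = -3*M
c(Y, g) = -5 - 2*g/(Y + g)
c(w(n(-4, 4)), 6)*(-5319) = ((-7*6 - (-15)*(-3 - 5*(-4) + 6*4))/(-3*(-3 - 5*(-4) + 6*4) + 6))*(-5319) = ((-42 - (-15)*(-3 + 20 + 24))/(-3*(-3 + 20 + 24) + 6))*(-5319) = ((-42 - (-15)*41)/(-3*41 + 6))*(-5319) = ((-42 - 5*(-123))/(-123 + 6))*(-5319) = ((-42 + 615)/(-117))*(-5319) = -1/117*573*(-5319) = -191/39*(-5319) = 338643/13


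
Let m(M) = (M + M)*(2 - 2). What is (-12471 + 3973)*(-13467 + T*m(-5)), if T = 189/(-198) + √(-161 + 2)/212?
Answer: 114442566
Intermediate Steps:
m(M) = 0 (m(M) = (2*M)*0 = 0)
T = -21/22 + I*√159/212 (T = 189*(-1/198) + √(-159)*(1/212) = -21/22 + (I*√159)*(1/212) = -21/22 + I*√159/212 ≈ -0.95455 + 0.059479*I)
(-12471 + 3973)*(-13467 + T*m(-5)) = (-12471 + 3973)*(-13467 + (-21/22 + I*√159/212)*0) = -8498*(-13467 + 0) = -8498*(-13467) = 114442566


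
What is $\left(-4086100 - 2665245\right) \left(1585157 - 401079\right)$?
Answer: $-7994119084910$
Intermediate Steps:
$\left(-4086100 - 2665245\right) \left(1585157 - 401079\right) = \left(-6751345\right) 1184078 = -7994119084910$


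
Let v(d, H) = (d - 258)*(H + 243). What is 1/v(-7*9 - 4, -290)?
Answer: 1/15275 ≈ 6.5466e-5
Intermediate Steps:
v(d, H) = (-258 + d)*(243 + H)
1/v(-7*9 - 4, -290) = 1/(-62694 - 258*(-290) + 243*(-7*9 - 4) - 290*(-7*9 - 4)) = 1/(-62694 + 74820 + 243*(-63 - 4) - 290*(-63 - 4)) = 1/(-62694 + 74820 + 243*(-67) - 290*(-67)) = 1/(-62694 + 74820 - 16281 + 19430) = 1/15275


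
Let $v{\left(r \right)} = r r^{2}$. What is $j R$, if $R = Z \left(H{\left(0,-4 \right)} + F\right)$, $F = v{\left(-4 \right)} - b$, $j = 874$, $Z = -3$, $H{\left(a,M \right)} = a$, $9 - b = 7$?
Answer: $173052$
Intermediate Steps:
$b = 2$ ($b = 9 - 7 = 2$)
$v{\left(r \right)} = r^{3}$
$F = -66$ ($F = \left(-4\right)^{3} - 2 = -64 - 2 = -66$)
$R = 198$ ($R = - 3 \left(0 - 66\right) = \left(-3\right) \left(-66\right) = 198$)
$j R = 874 \cdot 198 = 173052$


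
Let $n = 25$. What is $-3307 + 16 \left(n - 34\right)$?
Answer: $-3451$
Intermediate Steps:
$-3307 + 16 \left(n - 34\right) = -3307 + 16 \left(25 - 34\right) = -3307 + 16 \left(-9\right) = -3307 - 144 = -3451$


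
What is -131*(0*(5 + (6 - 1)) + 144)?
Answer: -18864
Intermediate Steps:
-131*(0*(5 + (6 - 1)) + 144) = -131*(0*(5 + 5) + 144) = -131*(0*10 + 144) = -131*(0 + 144) = -131*144 = -18864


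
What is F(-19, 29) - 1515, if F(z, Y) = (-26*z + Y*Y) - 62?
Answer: -242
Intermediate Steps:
F(z, Y) = -62 + Y² - 26*z (F(z, Y) = (-26*z + Y²) - 62 = (Y² - 26*z) - 62 = -62 + Y² - 26*z)
F(-19, 29) - 1515 = (-62 + 29² - 26*(-19)) - 1515 = (-62 + 841 + 494) - 1515 = 1273 - 1515 = -242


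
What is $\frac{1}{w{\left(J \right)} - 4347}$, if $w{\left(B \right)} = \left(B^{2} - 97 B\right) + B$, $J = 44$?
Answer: $- \frac{1}{6635} \approx -0.00015072$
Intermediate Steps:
$w{\left(B \right)} = B^{2} - 96 B$
$\frac{1}{w{\left(J \right)} - 4347} = \frac{1}{44 \left(-96 + 44\right) - 4347} = \frac{1}{44 \left(-52\right) - 4347} = \frac{1}{-2288 - 4347} = \frac{1}{-6635} = - \frac{1}{6635}$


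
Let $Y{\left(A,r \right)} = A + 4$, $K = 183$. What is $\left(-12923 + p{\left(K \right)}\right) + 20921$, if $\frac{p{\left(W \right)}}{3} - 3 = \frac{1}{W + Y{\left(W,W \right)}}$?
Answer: $\frac{2962593}{370} \approx 8007.0$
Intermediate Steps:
$Y{\left(A,r \right)} = 4 + A$
$p{\left(W \right)} = 9 + \frac{3}{4 + 2 W}$ ($p{\left(W \right)} = 9 + \frac{3}{W + \left(4 + W\right)} = 9 + \frac{3}{4 + 2 W}$)
$\left(-12923 + p{\left(K \right)}\right) + 20921 = \left(-12923 + \frac{3 \left(13 + 6 \cdot 183\right)}{2 \left(2 + 183\right)}\right) + 20921 = \left(-12923 + \frac{3 \left(13 + 1098\right)}{2 \cdot 185}\right) + 20921 = \left(-12923 + \frac{3}{2} \cdot \frac{1}{185} \cdot 1111\right) + 20921 = \left(-12923 + \frac{3333}{370}\right) + 20921 = - \frac{4778177}{370} + 20921 = \frac{2962593}{370}$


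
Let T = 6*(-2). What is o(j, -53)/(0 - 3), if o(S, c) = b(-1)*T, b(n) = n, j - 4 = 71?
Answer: -4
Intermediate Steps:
j = 75 (j = 4 + 71 = 75)
T = -12
o(S, c) = 12 (o(S, c) = -1*(-12) = 12)
o(j, -53)/(0 - 3) = 12/(0 - 3) = 12/(-3) = 12*(-⅓) = -4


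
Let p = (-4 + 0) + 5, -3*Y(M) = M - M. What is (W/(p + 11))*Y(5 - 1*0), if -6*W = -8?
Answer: 0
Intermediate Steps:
Y(M) = 0 (Y(M) = -(M - M)/3 = -⅓*0 = 0)
W = 4/3 (W = -⅙*(-8) = 4/3 ≈ 1.3333)
p = 1 (p = -4 + 5 = 1)
(W/(p + 11))*Y(5 - 1*0) = ((4/3)/(1 + 11))*0 = ((4/3)/12)*0 = ((1/12)*(4/3))*0 = (⅑)*0 = 0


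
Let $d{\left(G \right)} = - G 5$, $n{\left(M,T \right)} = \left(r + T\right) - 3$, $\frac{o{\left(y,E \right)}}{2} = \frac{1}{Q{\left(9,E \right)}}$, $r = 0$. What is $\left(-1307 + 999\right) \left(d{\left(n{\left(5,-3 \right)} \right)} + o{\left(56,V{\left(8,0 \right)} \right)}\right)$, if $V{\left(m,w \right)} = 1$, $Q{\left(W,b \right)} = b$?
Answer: $-9856$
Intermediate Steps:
$o{\left(y,E \right)} = \frac{2}{E}$
$n{\left(M,T \right)} = -3 + T$ ($n{\left(M,T \right)} = \left(0 + T\right) - 3 = T - 3 = -3 + T$)
$d{\left(G \right)} = - 5 G$
$\left(-1307 + 999\right) \left(d{\left(n{\left(5,-3 \right)} \right)} + o{\left(56,V{\left(8,0 \right)} \right)}\right) = \left(-1307 + 999\right) \left(- 5 \left(-3 - 3\right) + \frac{2}{1}\right) = - 308 \left(\left(-5\right) \left(-6\right) + 2 \cdot 1\right) = - 308 \left(30 + 2\right) = \left(-308\right) 32 = -9856$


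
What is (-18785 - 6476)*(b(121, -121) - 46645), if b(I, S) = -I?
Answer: 1181355926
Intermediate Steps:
(-18785 - 6476)*(b(121, -121) - 46645) = (-18785 - 6476)*(-1*121 - 46645) = -25261*(-121 - 46645) = -25261*(-46766) = 1181355926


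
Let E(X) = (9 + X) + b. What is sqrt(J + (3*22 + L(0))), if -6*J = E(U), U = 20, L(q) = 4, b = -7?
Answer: sqrt(597)/3 ≈ 8.1445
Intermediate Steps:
E(X) = 2 + X (E(X) = (9 + X) - 7 = 2 + X)
J = -11/3 (J = -(2 + 20)/6 = -1/6*22 = -11/3 ≈ -3.6667)
sqrt(J + (3*22 + L(0))) = sqrt(-11/3 + (3*22 + 4)) = sqrt(-11/3 + (66 + 4)) = sqrt(-11/3 + 70) = sqrt(199/3) = sqrt(597)/3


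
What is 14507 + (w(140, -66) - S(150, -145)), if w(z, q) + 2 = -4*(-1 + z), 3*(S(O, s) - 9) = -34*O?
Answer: 15640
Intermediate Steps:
S(O, s) = 9 - 34*O/3 (S(O, s) = 9 + (-34*O)/3 = 9 - 34*O/3)
w(z, q) = 2 - 4*z (w(z, q) = -2 - 4*(-1 + z) = -2 + (4 - 4*z) = 2 - 4*z)
14507 + (w(140, -66) - S(150, -145)) = 14507 + ((2 - 4*140) - (9 - 34/3*150)) = 14507 + ((2 - 560) - (9 - 1700)) = 14507 + (-558 - 1*(-1691)) = 14507 + (-558 + 1691) = 14507 + 1133 = 15640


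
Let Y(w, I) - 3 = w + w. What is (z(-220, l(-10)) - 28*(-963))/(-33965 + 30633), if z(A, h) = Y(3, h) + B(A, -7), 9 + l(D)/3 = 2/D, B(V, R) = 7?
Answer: -6745/833 ≈ -8.0972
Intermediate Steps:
Y(w, I) = 3 + 2*w (Y(w, I) = 3 + (w + w) = 3 + 2*w)
l(D) = -27 + 6/D (l(D) = -27 + 3*(2/D) = -27 + 6/D)
z(A, h) = 16 (z(A, h) = (3 + 2*3) + 7 = (3 + 6) + 7 = 9 + 7 = 16)
(z(-220, l(-10)) - 28*(-963))/(-33965 + 30633) = (16 - 28*(-963))/(-33965 + 30633) = (16 + 26964)/(-3332) = 26980*(-1/3332) = -6745/833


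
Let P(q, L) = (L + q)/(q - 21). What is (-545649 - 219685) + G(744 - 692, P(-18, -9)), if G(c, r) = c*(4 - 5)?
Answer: -765386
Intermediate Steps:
P(q, L) = (L + q)/(-21 + q)
G(c, r) = -c (G(c, r) = c*(-1) = -c)
(-545649 - 219685) + G(744 - 692, P(-18, -9)) = (-545649 - 219685) - (744 - 692) = -765334 - 1*52 = -765334 - 52 = -765386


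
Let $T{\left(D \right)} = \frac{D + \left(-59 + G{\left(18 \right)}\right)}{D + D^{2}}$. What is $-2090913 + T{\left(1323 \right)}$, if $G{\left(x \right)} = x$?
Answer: $- \frac{1831275968497}{875826} \approx -2.0909 \cdot 10^{6}$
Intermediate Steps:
$T{\left(D \right)} = \frac{-41 + D}{D + D^{2}}$ ($T{\left(D \right)} = \frac{D + \left(-59 + 18\right)}{D + D^{2}} = \frac{D - 41}{D + D^{2}} = \frac{-41 + D}{D + D^{2}}$)
$-2090913 + T{\left(1323 \right)} = -2090913 + \frac{-41 + 1323}{1323 \left(1 + 1323\right)} = -2090913 + \frac{1}{1323} \cdot \frac{1}{1324} \cdot 1282 = -2090913 + \frac{641}{875826} = - \frac{1831275968497}{875826}$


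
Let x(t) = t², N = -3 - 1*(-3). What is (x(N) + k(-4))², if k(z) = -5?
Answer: 25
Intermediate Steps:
N = 0 (N = -3 + 3 = 0)
(x(N) + k(-4))² = (0² - 5)² = (0 - 5)² = (-5)² = 25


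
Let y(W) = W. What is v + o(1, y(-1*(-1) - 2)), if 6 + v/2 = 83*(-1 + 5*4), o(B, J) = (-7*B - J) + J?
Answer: 3135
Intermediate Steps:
o(B, J) = -7*B (o(B, J) = (-J - 7*B) + J = -7*B)
v = 3142 (v = -12 + 2*(83*(-1 + 5*4)) = -12 + 2*(83*(-1 + 20)) = -12 + 2*(83*19) = -12 + 2*1577 = -12 + 3154 = 3142)
v + o(1, y(-1*(-1) - 2)) = 3142 - 7*1 = 3142 - 7 = 3135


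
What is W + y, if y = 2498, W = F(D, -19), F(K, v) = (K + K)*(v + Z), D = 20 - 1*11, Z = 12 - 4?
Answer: 2300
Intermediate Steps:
Z = 8
D = 9 (D = 20 - 11 = 9)
F(K, v) = 2*K*(8 + v) (F(K, v) = (K + K)*(v + 8) = (2*K)*(8 + v) = 2*K*(8 + v))
W = -198 (W = 2*9*(8 - 19) = 2*9*(-11) = -198)
W + y = -198 + 2498 = 2300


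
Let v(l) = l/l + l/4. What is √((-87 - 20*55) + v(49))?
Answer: I*√4695/2 ≈ 34.26*I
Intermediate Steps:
v(l) = 1 + l/4 (v(l) = 1 + l*(¼) = 1 + l/4)
√((-87 - 20*55) + v(49)) = √((-87 - 20*55) + (1 + (¼)*49)) = √((-87 - 1100) + (1 + 49/4)) = √(-1187 + 53/4) = √(-4695/4) = I*√4695/2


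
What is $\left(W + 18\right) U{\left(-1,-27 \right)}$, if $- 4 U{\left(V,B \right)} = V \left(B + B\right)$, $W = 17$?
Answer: $- \frac{945}{2} \approx -472.5$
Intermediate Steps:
$U{\left(V,B \right)} = - \frac{B V}{2}$ ($U{\left(V,B \right)} = - \frac{V \left(B + B\right)}{4} = - \frac{V 2 B}{4} = - \frac{2 B V}{4} = - \frac{B V}{2}$)
$\left(W + 18\right) U{\left(-1,-27 \right)} = \left(17 + 18\right) \left(\left(- \frac{1}{2}\right) \left(-27\right) \left(-1\right)\right) = 35 \left(- \frac{27}{2}\right) = - \frac{945}{2}$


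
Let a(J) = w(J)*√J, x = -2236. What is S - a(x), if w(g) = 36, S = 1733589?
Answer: 1733589 - 72*I*√559 ≈ 1.7336e+6 - 1702.3*I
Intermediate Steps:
a(J) = 36*√J
S - a(x) = 1733589 - 36*√(-2236) = 1733589 - 36*2*I*√559 = 1733589 - 72*I*√559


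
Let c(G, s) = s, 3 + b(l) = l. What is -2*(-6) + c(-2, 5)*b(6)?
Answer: 27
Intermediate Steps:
b(l) = -3 + l
-2*(-6) + c(-2, 5)*b(6) = -2*(-6) + 5*(-3 + 6) = 12 + 5*3 = 12 + 15 = 27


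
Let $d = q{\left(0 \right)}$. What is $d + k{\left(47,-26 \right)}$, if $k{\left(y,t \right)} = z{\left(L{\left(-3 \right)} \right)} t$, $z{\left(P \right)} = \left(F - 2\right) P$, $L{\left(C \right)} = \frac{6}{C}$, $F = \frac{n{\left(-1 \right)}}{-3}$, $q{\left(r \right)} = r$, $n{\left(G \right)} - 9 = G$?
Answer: $- \frac{728}{3} \approx -242.67$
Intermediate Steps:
$n{\left(G \right)} = 9 + G$
$F = - \frac{8}{3}$ ($F = \frac{9 - 1}{-3} = 8 \left(- \frac{1}{3}\right) = - \frac{8}{3} \approx -2.6667$)
$z{\left(P \right)} = - \frac{14 P}{3}$ ($z{\left(P \right)} = \left(- \frac{8}{3} - 2\right) P = - \frac{14 P}{3}$)
$d = 0$
$k{\left(y,t \right)} = \frac{28 t}{3}$ ($k{\left(y,t \right)} = - \frac{14 \frac{6}{-3}}{3} t = - \frac{14 \cdot 6 \left(- \frac{1}{3}\right)}{3} t = \left(- \frac{14}{3}\right) \left(-2\right) t = \frac{28 t}{3}$)
$d + k{\left(47,-26 \right)} = 0 + \frac{28}{3} \left(-26\right) = 0 - \frac{728}{3} = - \frac{728}{3}$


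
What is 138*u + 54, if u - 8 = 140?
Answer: 20478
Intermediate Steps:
u = 148 (u = 8 + 140 = 148)
138*u + 54 = 138*148 + 54 = 20424 + 54 = 20478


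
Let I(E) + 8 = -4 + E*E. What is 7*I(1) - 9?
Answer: -86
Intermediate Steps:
I(E) = -12 + E² (I(E) = -8 + (-4 + E*E) = -8 + (-4 + E²) = -12 + E²)
7*I(1) - 9 = 7*(-12 + 1²) - 9 = 7*(-12 + 1) - 9 = 7*(-11) - 9 = -77 - 9 = -86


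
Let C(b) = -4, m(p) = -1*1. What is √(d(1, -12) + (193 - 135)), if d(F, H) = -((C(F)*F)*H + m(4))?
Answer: √11 ≈ 3.3166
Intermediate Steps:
m(p) = -1
d(F, H) = 1 + 4*F*H (d(F, H) = -((-4*F)*H - 1) = -(-4*F*H - 1) = -(-1 - 4*F*H) = 1 + 4*F*H)
√(d(1, -12) + (193 - 135)) = √((1 + 4*1*(-12)) + (193 - 135)) = √((1 - 48) + 58) = √(-47 + 58) = √11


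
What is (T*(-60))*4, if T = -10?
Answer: 2400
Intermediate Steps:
(T*(-60))*4 = -10*(-60)*4 = 600*4 = 2400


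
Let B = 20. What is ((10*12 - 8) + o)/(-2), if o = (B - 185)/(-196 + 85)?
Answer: -4199/74 ≈ -56.743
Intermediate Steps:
o = 55/37 (o = (20 - 185)/(-196 + 85) = -165/(-111) = -165*(-1/111) = 55/37 ≈ 1.4865)
((10*12 - 8) + o)/(-2) = ((10*12 - 8) + 55/37)/(-2) = ((120 - 8) + 55/37)*(-½) = (112 + 55/37)*(-½) = (4199/37)*(-½) = -4199/74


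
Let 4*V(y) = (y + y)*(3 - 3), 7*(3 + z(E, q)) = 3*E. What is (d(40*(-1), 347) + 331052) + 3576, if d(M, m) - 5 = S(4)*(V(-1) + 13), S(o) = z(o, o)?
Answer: 2342314/7 ≈ 3.3462e+5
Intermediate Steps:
z(E, q) = -3 + 3*E/7 (z(E, q) = -3 + (3*E)/7 = -3 + 3*E/7)
S(o) = -3 + 3*o/7
V(y) = 0 (V(y) = ((y + y)*(3 - 3))/4 = ((2*y)*0)/4 = (¼)*0 = 0)
d(M, m) = -82/7 (d(M, m) = 5 + (-3 + (3/7)*4)*(0 + 13) = 5 + (-3 + 12/7)*13 = 5 - 9/7*13 = 5 - 117/7 = -82/7)
(d(40*(-1), 347) + 331052) + 3576 = (-82/7 + 331052) + 3576 = 2317282/7 + 3576 = 2342314/7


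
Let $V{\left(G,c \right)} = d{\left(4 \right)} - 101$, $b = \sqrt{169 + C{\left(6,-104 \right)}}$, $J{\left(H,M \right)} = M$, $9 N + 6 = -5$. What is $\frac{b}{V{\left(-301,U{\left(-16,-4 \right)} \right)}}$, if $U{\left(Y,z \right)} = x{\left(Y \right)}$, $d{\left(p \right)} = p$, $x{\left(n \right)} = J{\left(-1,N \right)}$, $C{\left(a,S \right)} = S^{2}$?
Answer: $- \frac{13 \sqrt{65}}{97} \approx -1.0805$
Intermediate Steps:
$N = - \frac{11}{9}$ ($N = - \frac{2}{3} + \frac{1}{9} \left(-5\right) = - \frac{2}{3} - \frac{5}{9} = - \frac{11}{9} \approx -1.2222$)
$x{\left(n \right)} = - \frac{11}{9}$
$b = 13 \sqrt{65}$ ($b = \sqrt{169 + \left(-104\right)^{2}} = \sqrt{169 + 10816} = \sqrt{10985} = 13 \sqrt{65} \approx 104.81$)
$U{\left(Y,z \right)} = - \frac{11}{9}$
$V{\left(G,c \right)} = -97$ ($V{\left(G,c \right)} = 4 - 101 = -97$)
$\frac{b}{V{\left(-301,U{\left(-16,-4 \right)} \right)}} = \frac{13 \sqrt{65}}{-97} = 13 \sqrt{65} \left(- \frac{1}{97}\right) = - \frac{13 \sqrt{65}}{97}$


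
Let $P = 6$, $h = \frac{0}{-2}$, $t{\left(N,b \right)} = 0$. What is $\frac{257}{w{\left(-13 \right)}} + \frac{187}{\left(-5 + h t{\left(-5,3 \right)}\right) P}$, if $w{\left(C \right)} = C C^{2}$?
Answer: $- \frac{418549}{65910} \approx -6.3503$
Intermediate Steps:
$h = 0$ ($h = 0 \left(- \frac{1}{2}\right) = 0$)
$w{\left(C \right)} = C^{3}$
$\frac{257}{w{\left(-13 \right)}} + \frac{187}{\left(-5 + h t{\left(-5,3 \right)}\right) P} = \frac{257}{\left(-13\right)^{3}} + \frac{187}{\left(-5 + 0 \cdot 0\right) 6} = \frac{257}{-2197} + \frac{187}{\left(-5 + 0\right) 6} = 257 \left(- \frac{1}{2197}\right) + \frac{187}{\left(-5\right) 6} = - \frac{257}{2197} + \frac{187}{-30} = - \frac{257}{2197} + 187 \left(- \frac{1}{30}\right) = - \frac{257}{2197} - \frac{187}{30} = - \frac{418549}{65910}$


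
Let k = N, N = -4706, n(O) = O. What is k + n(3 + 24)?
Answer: -4679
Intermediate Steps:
k = -4706
k + n(3 + 24) = -4706 + (3 + 24) = -4706 + 27 = -4679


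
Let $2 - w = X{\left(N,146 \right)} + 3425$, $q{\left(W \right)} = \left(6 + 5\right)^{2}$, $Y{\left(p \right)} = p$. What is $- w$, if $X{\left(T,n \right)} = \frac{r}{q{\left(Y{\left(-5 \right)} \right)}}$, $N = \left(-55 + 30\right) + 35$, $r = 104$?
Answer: $\frac{414287}{121} \approx 3423.9$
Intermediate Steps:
$q{\left(W \right)} = 121$ ($q{\left(W \right)} = 11^{2} = 121$)
$N = 10$ ($N = -25 + 35 = 10$)
$X{\left(T,n \right)} = \frac{104}{121}$
$w = - \frac{414287}{121}$ ($w = 2 - \left(\frac{104}{121} + 3425\right) = 2 - \frac{414529}{121} = - \frac{414287}{121} \approx -3423.9$)
$- w = \left(-1\right) \left(- \frac{414287}{121}\right) = \frac{414287}{121}$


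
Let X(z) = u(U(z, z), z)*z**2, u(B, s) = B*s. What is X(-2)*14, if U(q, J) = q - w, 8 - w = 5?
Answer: 560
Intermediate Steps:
w = 3 (w = 8 - 1*5 = 8 - 5 = 3)
U(q, J) = -3 + q (U(q, J) = q - 1*3 = q - 3 = -3 + q)
X(z) = z**3*(-3 + z) (X(z) = ((-3 + z)*z)*z**2 = (z*(-3 + z))*z**2 = z**3*(-3 + z))
X(-2)*14 = ((-2)**3*(-3 - 2))*14 = -8*(-5)*14 = 40*14 = 560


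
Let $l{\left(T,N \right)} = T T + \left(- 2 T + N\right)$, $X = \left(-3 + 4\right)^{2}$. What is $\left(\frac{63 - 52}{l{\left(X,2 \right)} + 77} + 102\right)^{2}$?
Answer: $\frac{63473089}{6084} \approx 10433.0$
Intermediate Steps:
$X = 1$ ($X = 1^{2} = 1$)
$l{\left(T,N \right)} = N + T^{2} - 2 T$ ($l{\left(T,N \right)} = T^{2} + \left(N - 2 T\right) = N + T^{2} - 2 T$)
$\left(\frac{63 - 52}{l{\left(X,2 \right)} + 77} + 102\right)^{2} = \left(\frac{63 - 52}{\left(2 + 1^{2} - 2\right) + 77} + 102\right)^{2} = \left(\frac{11}{\left(2 + 1 - 2\right) + 77} + 102\right)^{2} = \left(\frac{11}{1 + 77} + 102\right)^{2} = \left(\frac{11}{78} + 102\right)^{2} = \left(\frac{7967}{78}\right)^{2} = \frac{63473089}{6084}$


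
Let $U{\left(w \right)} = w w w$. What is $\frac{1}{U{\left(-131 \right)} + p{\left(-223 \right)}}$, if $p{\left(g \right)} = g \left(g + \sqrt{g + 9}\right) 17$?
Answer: $\frac{i}{- 1402698 i + 3791 \sqrt{214}} \approx -7.118 \cdot 10^{-7} + 2.8142 \cdot 10^{-8} i$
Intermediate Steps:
$p{\left(g \right)} = 17 g \left(g + \sqrt{9 + g}\right)$ ($p{\left(g \right)} = g \left(g + \sqrt{9 + g}\right) 17 = 17 g \left(g + \sqrt{9 + g}\right)$)
$U{\left(w \right)} = w^{3}$ ($U{\left(w \right)} = w^{2} w = w^{3}$)
$\frac{1}{U{\left(-131 \right)} + p{\left(-223 \right)}} = \frac{1}{\left(-131\right)^{3} + 17 \left(-223\right) \left(-223 + \sqrt{9 - 223}\right)} = \frac{1}{-2248091 + 17 \left(-223\right) \left(-223 + \sqrt{-214}\right)} = \frac{1}{-2248091 + 17 \left(-223\right) \left(-223 + i \sqrt{214}\right)} = \frac{1}{-2248091 + \left(845393 - 3791 i \sqrt{214}\right)} = \frac{1}{-1402698 - 3791 i \sqrt{214}}$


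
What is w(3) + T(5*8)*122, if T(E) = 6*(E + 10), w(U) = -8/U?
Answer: 109792/3 ≈ 36597.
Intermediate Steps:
T(E) = 60 + 6*E (T(E) = 6*(10 + E) = 60 + 6*E)
w(3) + T(5*8)*122 = -8/3 + (60 + 6*(5*8))*122 = -8*⅓ + (60 + 6*40)*122 = -8/3 + (60 + 240)*122 = -8/3 + 300*122 = -8/3 + 36600 = 109792/3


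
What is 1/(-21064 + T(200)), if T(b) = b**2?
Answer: 1/18936 ≈ 5.2809e-5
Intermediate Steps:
1/(-21064 + T(200)) = 1/(-21064 + 200**2) = 1/(-21064 + 40000) = 1/18936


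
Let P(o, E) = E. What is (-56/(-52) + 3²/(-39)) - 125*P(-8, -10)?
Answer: 16261/13 ≈ 1250.8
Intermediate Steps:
(-56/(-52) + 3²/(-39)) - 125*P(-8, -10) = (-56/(-52) + 3²/(-39)) - 125*(-10) = (-56*(-1/52) + 9*(-1/39)) + 1250 = (14/13 - 3/13) + 1250 = 11/13 + 1250 = 16261/13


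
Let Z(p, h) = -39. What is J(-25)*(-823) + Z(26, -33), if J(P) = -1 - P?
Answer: -19791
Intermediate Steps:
J(-25)*(-823) + Z(26, -33) = (-1 - 1*(-25))*(-823) - 39 = (-1 + 25)*(-823) - 39 = 24*(-823) - 39 = -19752 - 39 = -19791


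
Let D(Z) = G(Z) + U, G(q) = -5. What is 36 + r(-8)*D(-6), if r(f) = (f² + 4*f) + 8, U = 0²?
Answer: -164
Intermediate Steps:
U = 0
r(f) = 8 + f² + 4*f
D(Z) = -5 (D(Z) = -5 + 0 = -5)
36 + r(-8)*D(-6) = 36 + (8 + (-8)² + 4*(-8))*(-5) = 36 + (8 + 64 - 32)*(-5) = 36 + 40*(-5) = 36 - 200 = -164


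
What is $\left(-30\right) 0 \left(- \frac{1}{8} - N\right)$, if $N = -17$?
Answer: $0$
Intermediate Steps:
$\left(-30\right) 0 \left(- \frac{1}{8} - N\right) = \left(-30\right) 0 \left(- \frac{1}{8} - -17\right) = 0 \left(\left(-1\right) \frac{1}{8} + 17\right) = 0 \left(- \frac{1}{8} + 17\right) = 0 \cdot \frac{135}{8} = 0$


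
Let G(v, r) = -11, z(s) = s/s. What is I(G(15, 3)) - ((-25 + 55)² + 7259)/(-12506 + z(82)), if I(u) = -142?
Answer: -43111/305 ≈ -141.35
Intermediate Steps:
z(s) = 1
I(G(15, 3)) - ((-25 + 55)² + 7259)/(-12506 + z(82)) = -142 - ((-25 + 55)² + 7259)/(-12506 + 1) = -142 - (30² + 7259)/(-12505) = -142 - (900 + 7259)*(-1)/12505 = -142 - 8159*(-1)/12505 = -142 - 1*(-199/305) = -142 + 199/305 = -43111/305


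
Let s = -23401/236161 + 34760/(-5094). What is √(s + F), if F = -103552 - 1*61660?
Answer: I*√6641887649674935933553/200500689 ≈ 406.47*I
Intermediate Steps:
F = -165212 (F = -103552 - 61660 = -165212)
s = -4164080527/601502067 (s = -23401*1/236161 + 34760*(-1/5094) = -23401/236161 - 17380/2547 = -4164080527/601502067 ≈ -6.9228)
√(s + F) = √(-4164080527/601502067 - 165212) = √(-99379523573731/601502067) = I*√6641887649674935933553/200500689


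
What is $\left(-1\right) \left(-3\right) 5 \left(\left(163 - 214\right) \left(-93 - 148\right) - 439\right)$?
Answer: $177780$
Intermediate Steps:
$\left(-1\right) \left(-3\right) 5 \left(\left(163 - 214\right) \left(-93 - 148\right) - 439\right) = 3 \cdot 5 \left(\left(-51\right) \left(-241\right) - 439\right) = 15 \left(12291 - 439\right) = 15 \cdot 11852 = 177780$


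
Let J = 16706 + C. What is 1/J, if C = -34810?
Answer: -1/18104 ≈ -5.5236e-5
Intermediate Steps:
J = -18104 (J = 16706 - 34810 = -18104)
1/J = 1/(-18104) = -1/18104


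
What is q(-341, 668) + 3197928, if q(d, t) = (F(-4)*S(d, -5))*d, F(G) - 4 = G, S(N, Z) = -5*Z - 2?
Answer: 3197928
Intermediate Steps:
S(N, Z) = -2 - 5*Z
F(G) = 4 + G
q(d, t) = 0 (q(d, t) = ((4 - 4)*(-2 - 5*(-5)))*d = (0*(-2 + 25))*d = (0*23)*d = 0*d = 0)
q(-341, 668) + 3197928 = 0 + 3197928 = 3197928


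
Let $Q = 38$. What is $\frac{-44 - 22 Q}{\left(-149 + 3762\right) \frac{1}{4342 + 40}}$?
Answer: $- \frac{3856160}{3613} \approx -1067.3$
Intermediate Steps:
$\frac{-44 - 22 Q}{\left(-149 + 3762\right) \frac{1}{4342 + 40}} = \frac{-44 - 836}{\left(-149 + 3762\right) \frac{1}{4342 + 40}} = \frac{-44 - 836}{3613 \cdot \frac{1}{4382}} = - \frac{880}{3613 \cdot \frac{1}{4382}} = - \frac{880}{\frac{3613}{4382}} = \left(-880\right) \frac{4382}{3613} = - \frac{3856160}{3613}$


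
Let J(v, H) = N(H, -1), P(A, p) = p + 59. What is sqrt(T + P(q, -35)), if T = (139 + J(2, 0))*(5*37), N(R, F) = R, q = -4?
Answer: sqrt(25739) ≈ 160.43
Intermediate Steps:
P(A, p) = 59 + p
J(v, H) = H
T = 25715 (T = (139 + 0)*(5*37) = 139*185 = 25715)
sqrt(T + P(q, -35)) = sqrt(25715 + (59 - 35)) = sqrt(25715 + 24) = sqrt(25739)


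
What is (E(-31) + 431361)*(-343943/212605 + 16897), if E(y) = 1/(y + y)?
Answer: 48033479830166351/6590755 ≈ 7.2880e+9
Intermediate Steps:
E(y) = 1/(2*y)
(E(-31) + 431361)*(-343943/212605 + 16897) = ((½)/(-31) + 431361)*(-343943/212605 + 16897) = ((½)*(-1/31) + 431361)*(-343943*1/212605 + 16897) = (-1/62 + 431361)*(-343943/212605 + 16897) = (26744381/62)*(3592042742/212605) = 48033479830166351/6590755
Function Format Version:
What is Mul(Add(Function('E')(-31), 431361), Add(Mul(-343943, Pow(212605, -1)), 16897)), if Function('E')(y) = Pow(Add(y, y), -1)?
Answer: Rational(48033479830166351, 6590755) ≈ 7.2880e+9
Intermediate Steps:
Function('E')(y) = Mul(Rational(1, 2), Pow(y, -1)) (Function('E')(y) = Pow(Mul(2, y), -1) = Mul(Rational(1, 2), Pow(y, -1)))
Mul(Add(Function('E')(-31), 431361), Add(Mul(-343943, Pow(212605, -1)), 16897)) = Mul(Add(Mul(Rational(1, 2), Pow(-31, -1)), 431361), Add(Mul(-343943, Pow(212605, -1)), 16897)) = Mul(Add(Mul(Rational(1, 2), Rational(-1, 31)), 431361), Add(Mul(-343943, Rational(1, 212605)), 16897)) = Mul(Add(Rational(-1, 62), 431361), Add(Rational(-343943, 212605), 16897)) = Mul(Rational(26744381, 62), Rational(3592042742, 212605)) = Rational(48033479830166351, 6590755)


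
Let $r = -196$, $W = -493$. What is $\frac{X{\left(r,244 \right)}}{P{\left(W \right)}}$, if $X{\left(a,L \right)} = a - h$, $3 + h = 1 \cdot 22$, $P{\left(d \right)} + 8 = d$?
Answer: $\frac{215}{501} \approx 0.42914$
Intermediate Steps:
$P{\left(d \right)} = -8 + d$
$h = 19$ ($h = -3 + 1 \cdot 22 = -3 + 22 = 19$)
$X{\left(a,L \right)} = -19 + a$ ($X{\left(a,L \right)} = a - 19 = -19 + a$)
$\frac{X{\left(r,244 \right)}}{P{\left(W \right)}} = \frac{-19 - 196}{-8 - 493} = - \frac{215}{-501} = \left(-215\right) \left(- \frac{1}{501}\right) = \frac{215}{501}$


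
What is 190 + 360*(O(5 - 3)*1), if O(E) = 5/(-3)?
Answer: -410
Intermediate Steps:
O(E) = -5/3 (O(E) = 5*(-1/3) = -5/3)
190 + 360*(O(5 - 3)*1) = 190 + 360*(-5/3*1) = 190 + 360*(-5/3) = 190 - 600 = -410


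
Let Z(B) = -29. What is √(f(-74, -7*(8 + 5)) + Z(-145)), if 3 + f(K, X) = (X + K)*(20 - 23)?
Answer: √463 ≈ 21.517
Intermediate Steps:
f(K, X) = -3 - 3*K - 3*X (f(K, X) = -3 + (X + K)*(20 - 23) = -3 + (K + X)*(-3) = -3 + (-3*K - 3*X) = -3 - 3*K - 3*X)
√(f(-74, -7*(8 + 5)) + Z(-145)) = √((-3 - 3*(-74) - (-21)*(8 + 5)) - 29) = √((-3 + 222 - (-21)*13) - 29) = √((-3 + 222 - 3*(-91)) - 29) = √((-3 + 222 + 273) - 29) = √(492 - 29) = √463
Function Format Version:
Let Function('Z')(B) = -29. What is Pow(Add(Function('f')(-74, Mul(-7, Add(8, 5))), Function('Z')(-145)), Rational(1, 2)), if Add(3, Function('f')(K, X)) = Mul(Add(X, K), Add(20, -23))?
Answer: Pow(463, Rational(1, 2)) ≈ 21.517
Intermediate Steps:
Function('f')(K, X) = Add(-3, Mul(-3, K), Mul(-3, X)) (Function('f')(K, X) = Add(-3, Mul(Add(X, K), Add(20, -23))) = Add(-3, Mul(Add(K, X), -3)) = Add(-3, Add(Mul(-3, K), Mul(-3, X))) = Add(-3, Mul(-3, K), Mul(-3, X)))
Pow(Add(Function('f')(-74, Mul(-7, Add(8, 5))), Function('Z')(-145)), Rational(1, 2)) = Pow(Add(Add(-3, Mul(-3, -74), Mul(-3, Mul(-7, Add(8, 5)))), -29), Rational(1, 2)) = Pow(Add(Add(-3, 222, Mul(-3, Mul(-7, 13))), -29), Rational(1, 2)) = Pow(Add(Add(-3, 222, Mul(-3, -91)), -29), Rational(1, 2)) = Pow(Add(Add(-3, 222, 273), -29), Rational(1, 2)) = Pow(Add(492, -29), Rational(1, 2)) = Pow(463, Rational(1, 2))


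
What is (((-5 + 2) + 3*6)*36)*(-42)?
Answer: -22680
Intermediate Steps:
(((-5 + 2) + 3*6)*36)*(-42) = ((-3 + 18)*36)*(-42) = (15*36)*(-42) = 540*(-42) = -22680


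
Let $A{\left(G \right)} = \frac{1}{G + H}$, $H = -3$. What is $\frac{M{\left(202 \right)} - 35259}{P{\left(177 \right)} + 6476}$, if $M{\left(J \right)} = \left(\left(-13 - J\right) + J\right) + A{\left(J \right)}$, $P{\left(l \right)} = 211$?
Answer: $- \frac{779903}{147857} \approx -5.2747$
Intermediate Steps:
$A{\left(G \right)} = \frac{1}{-3 + G}$ ($A{\left(G \right)} = \frac{1}{G - 3} = \frac{1}{-3 + G}$)
$M{\left(J \right)} = -13 + \frac{1}{-3 + J}$ ($M{\left(J \right)} = \left(\left(-13 - J\right) + J\right) + \frac{1}{-3 + J} = -13 + \frac{1}{-3 + J}$)
$\frac{M{\left(202 \right)} - 35259}{P{\left(177 \right)} + 6476} = \frac{\frac{40 - 2626}{-3 + 202} - 35259}{211 + 6476} = \frac{\frac{40 - 2626}{199} - 35259}{6687} = \left(\frac{1}{199} \left(-2586\right) - 35259\right) \frac{1}{6687} = \left(- \frac{2586}{199} - 35259\right) \frac{1}{6687} = \left(- \frac{7019127}{199}\right) \frac{1}{6687} = - \frac{779903}{147857}$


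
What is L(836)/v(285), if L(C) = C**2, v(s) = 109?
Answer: 698896/109 ≈ 6411.9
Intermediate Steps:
L(836)/v(285) = 836**2/109 = 698896*(1/109) = 698896/109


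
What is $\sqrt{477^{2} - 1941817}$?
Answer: $4 i \sqrt{107143} \approx 1309.3 i$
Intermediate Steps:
$\sqrt{477^{2} - 1941817} = \sqrt{227529 + \left(-2080869 + 139052\right)} = \sqrt{227529 - 1941817} = \sqrt{-1714288} = 4 i \sqrt{107143}$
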